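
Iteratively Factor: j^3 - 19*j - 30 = (j + 3)*(j^2 - 3*j - 10) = (j + 2)*(j + 3)*(j - 5)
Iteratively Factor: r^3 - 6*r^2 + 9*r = (r)*(r^2 - 6*r + 9) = r*(r - 3)*(r - 3)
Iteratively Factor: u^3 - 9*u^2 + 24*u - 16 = (u - 4)*(u^2 - 5*u + 4) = (u - 4)^2*(u - 1)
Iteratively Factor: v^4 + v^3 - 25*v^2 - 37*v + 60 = (v + 4)*(v^3 - 3*v^2 - 13*v + 15) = (v + 3)*(v + 4)*(v^2 - 6*v + 5) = (v - 5)*(v + 3)*(v + 4)*(v - 1)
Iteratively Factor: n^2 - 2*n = (n - 2)*(n)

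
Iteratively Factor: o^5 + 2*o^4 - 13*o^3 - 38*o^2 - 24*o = (o + 1)*(o^4 + o^3 - 14*o^2 - 24*o) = (o + 1)*(o + 3)*(o^3 - 2*o^2 - 8*o) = (o - 4)*(o + 1)*(o + 3)*(o^2 + 2*o) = o*(o - 4)*(o + 1)*(o + 3)*(o + 2)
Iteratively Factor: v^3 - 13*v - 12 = (v - 4)*(v^2 + 4*v + 3) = (v - 4)*(v + 1)*(v + 3)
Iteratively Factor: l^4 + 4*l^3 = (l)*(l^3 + 4*l^2) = l^2*(l^2 + 4*l) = l^3*(l + 4)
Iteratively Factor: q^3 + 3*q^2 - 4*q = (q)*(q^2 + 3*q - 4) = q*(q + 4)*(q - 1)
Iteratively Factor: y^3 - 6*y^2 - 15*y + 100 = (y - 5)*(y^2 - y - 20) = (y - 5)^2*(y + 4)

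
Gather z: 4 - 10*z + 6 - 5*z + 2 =12 - 15*z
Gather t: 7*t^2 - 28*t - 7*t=7*t^2 - 35*t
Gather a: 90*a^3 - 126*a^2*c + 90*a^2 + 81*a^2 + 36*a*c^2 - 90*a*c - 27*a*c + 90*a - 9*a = 90*a^3 + a^2*(171 - 126*c) + a*(36*c^2 - 117*c + 81)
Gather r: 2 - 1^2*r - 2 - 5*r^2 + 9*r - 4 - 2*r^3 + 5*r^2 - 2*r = -2*r^3 + 6*r - 4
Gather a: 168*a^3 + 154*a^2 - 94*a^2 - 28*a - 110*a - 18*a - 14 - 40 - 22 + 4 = 168*a^3 + 60*a^2 - 156*a - 72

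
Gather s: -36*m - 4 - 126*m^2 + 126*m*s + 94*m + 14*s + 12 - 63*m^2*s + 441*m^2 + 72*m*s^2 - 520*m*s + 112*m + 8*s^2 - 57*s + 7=315*m^2 + 170*m + s^2*(72*m + 8) + s*(-63*m^2 - 394*m - 43) + 15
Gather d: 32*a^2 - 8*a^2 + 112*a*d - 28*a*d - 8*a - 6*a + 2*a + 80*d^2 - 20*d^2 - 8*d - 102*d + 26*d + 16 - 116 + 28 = 24*a^2 - 12*a + 60*d^2 + d*(84*a - 84) - 72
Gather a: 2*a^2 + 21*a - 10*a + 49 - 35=2*a^2 + 11*a + 14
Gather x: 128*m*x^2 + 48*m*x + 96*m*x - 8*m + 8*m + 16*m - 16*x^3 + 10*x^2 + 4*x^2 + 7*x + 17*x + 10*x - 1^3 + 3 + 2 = 16*m - 16*x^3 + x^2*(128*m + 14) + x*(144*m + 34) + 4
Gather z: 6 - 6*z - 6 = -6*z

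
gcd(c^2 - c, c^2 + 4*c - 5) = c - 1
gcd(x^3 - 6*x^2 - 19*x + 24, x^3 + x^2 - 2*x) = x - 1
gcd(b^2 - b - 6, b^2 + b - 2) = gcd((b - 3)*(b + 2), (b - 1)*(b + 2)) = b + 2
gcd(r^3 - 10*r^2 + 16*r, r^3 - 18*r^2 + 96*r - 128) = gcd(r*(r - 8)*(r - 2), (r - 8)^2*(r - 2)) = r^2 - 10*r + 16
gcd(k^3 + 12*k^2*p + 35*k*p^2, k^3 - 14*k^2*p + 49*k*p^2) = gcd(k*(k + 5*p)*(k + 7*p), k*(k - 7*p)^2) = k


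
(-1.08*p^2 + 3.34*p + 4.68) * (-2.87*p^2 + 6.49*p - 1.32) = 3.0996*p^4 - 16.595*p^3 + 9.6706*p^2 + 25.9644*p - 6.1776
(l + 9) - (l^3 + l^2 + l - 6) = -l^3 - l^2 + 15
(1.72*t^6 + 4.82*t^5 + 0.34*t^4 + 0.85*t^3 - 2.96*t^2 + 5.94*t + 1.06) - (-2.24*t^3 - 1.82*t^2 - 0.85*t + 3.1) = 1.72*t^6 + 4.82*t^5 + 0.34*t^4 + 3.09*t^3 - 1.14*t^2 + 6.79*t - 2.04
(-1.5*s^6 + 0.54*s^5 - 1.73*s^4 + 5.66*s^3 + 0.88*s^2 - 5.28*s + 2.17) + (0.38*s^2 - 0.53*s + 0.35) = -1.5*s^6 + 0.54*s^5 - 1.73*s^4 + 5.66*s^3 + 1.26*s^2 - 5.81*s + 2.52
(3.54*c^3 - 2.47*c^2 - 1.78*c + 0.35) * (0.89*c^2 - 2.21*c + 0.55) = 3.1506*c^5 - 10.0217*c^4 + 5.8215*c^3 + 2.8868*c^2 - 1.7525*c + 0.1925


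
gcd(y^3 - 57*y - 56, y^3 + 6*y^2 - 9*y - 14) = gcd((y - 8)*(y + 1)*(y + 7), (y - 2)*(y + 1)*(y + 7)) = y^2 + 8*y + 7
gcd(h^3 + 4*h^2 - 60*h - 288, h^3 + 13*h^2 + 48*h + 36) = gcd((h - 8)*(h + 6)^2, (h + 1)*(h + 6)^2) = h^2 + 12*h + 36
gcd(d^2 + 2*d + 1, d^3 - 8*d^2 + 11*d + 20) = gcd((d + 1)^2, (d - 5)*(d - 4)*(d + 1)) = d + 1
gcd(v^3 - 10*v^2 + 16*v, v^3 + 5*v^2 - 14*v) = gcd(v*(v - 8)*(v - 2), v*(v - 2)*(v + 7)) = v^2 - 2*v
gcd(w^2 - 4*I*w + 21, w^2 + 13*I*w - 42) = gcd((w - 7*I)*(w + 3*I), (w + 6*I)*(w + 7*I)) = 1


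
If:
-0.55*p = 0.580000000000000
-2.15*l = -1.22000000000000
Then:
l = 0.57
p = -1.05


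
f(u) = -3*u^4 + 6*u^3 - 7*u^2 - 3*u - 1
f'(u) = -12*u^3 + 18*u^2 - 14*u - 3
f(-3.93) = -1177.15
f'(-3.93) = 1058.41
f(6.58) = -4238.21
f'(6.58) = -2734.47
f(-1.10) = -18.55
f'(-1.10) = 50.15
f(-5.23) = -3279.66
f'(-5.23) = 2279.24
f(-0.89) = -9.99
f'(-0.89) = 32.18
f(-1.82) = -87.81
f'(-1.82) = 154.45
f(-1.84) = -90.94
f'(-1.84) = 158.45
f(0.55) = -4.04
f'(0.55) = -7.25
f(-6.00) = -5419.00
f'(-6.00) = 3321.00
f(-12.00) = -73549.00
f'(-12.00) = 23493.00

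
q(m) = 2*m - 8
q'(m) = 2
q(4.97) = 1.94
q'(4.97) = 2.00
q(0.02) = -7.96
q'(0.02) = 2.00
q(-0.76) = -9.52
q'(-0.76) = 2.00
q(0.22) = -7.56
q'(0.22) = 2.00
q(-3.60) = -15.20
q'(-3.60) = 2.00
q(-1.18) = -10.36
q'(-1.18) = 2.00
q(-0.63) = -9.26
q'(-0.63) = 2.00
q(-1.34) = -10.68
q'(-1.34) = 2.00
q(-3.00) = -14.00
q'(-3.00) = 2.00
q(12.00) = 16.00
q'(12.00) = 2.00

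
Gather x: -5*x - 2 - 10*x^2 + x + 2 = -10*x^2 - 4*x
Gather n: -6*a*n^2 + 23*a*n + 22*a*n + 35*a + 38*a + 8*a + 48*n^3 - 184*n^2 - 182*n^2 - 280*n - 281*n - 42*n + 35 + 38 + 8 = 81*a + 48*n^3 + n^2*(-6*a - 366) + n*(45*a - 603) + 81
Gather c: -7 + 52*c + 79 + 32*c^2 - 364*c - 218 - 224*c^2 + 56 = -192*c^2 - 312*c - 90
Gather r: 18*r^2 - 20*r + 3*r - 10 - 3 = 18*r^2 - 17*r - 13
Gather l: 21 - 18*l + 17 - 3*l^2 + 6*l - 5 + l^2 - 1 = -2*l^2 - 12*l + 32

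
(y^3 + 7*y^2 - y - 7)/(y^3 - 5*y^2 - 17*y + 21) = (y^2 + 8*y + 7)/(y^2 - 4*y - 21)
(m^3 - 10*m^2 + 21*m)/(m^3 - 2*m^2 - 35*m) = (m - 3)/(m + 5)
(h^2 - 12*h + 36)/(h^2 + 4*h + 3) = (h^2 - 12*h + 36)/(h^2 + 4*h + 3)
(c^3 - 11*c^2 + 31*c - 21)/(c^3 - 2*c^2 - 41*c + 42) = (c - 3)/(c + 6)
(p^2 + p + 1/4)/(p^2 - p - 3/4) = (2*p + 1)/(2*p - 3)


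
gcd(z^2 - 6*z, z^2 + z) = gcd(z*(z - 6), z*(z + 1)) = z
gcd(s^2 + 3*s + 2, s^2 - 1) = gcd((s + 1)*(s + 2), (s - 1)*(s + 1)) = s + 1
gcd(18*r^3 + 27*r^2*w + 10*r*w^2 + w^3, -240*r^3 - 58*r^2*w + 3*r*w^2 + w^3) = 6*r + w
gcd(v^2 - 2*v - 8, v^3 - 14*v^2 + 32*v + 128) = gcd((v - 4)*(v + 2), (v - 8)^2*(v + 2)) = v + 2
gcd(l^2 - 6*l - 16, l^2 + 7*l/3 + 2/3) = l + 2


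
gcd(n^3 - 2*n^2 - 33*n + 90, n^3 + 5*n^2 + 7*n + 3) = 1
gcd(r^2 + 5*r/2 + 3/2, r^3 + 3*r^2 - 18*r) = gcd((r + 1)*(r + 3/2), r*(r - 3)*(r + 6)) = 1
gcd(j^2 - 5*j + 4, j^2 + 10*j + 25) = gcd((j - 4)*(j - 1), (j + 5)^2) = 1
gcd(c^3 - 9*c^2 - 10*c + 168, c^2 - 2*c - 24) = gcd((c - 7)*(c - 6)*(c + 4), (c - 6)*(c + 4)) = c^2 - 2*c - 24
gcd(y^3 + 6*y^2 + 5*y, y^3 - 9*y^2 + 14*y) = y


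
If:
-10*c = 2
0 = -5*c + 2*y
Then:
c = -1/5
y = -1/2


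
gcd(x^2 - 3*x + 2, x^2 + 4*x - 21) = 1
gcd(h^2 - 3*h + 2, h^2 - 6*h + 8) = h - 2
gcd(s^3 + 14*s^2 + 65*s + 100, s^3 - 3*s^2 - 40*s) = s + 5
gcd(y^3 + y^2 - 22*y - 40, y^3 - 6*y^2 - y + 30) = y^2 - 3*y - 10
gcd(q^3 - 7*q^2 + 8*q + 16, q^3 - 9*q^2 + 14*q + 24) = q^2 - 3*q - 4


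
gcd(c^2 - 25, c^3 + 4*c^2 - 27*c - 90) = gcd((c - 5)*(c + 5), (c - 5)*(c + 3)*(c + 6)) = c - 5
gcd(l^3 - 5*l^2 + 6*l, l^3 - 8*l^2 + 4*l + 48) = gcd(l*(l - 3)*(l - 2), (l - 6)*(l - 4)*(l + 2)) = 1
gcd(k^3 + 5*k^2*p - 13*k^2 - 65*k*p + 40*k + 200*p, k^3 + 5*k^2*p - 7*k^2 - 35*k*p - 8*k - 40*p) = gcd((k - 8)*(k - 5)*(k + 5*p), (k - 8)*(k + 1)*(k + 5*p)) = k^2 + 5*k*p - 8*k - 40*p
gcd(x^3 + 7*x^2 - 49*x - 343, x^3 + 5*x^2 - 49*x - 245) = x^2 - 49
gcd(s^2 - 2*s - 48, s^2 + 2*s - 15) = 1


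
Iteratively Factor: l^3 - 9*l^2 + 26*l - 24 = (l - 2)*(l^2 - 7*l + 12) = (l - 4)*(l - 2)*(l - 3)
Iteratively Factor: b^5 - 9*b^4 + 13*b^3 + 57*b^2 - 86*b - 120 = (b + 1)*(b^4 - 10*b^3 + 23*b^2 + 34*b - 120) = (b - 4)*(b + 1)*(b^3 - 6*b^2 - b + 30) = (b - 5)*(b - 4)*(b + 1)*(b^2 - b - 6) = (b - 5)*(b - 4)*(b + 1)*(b + 2)*(b - 3)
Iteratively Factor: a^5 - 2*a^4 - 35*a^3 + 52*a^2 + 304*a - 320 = (a + 4)*(a^4 - 6*a^3 - 11*a^2 + 96*a - 80) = (a + 4)^2*(a^3 - 10*a^2 + 29*a - 20) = (a - 1)*(a + 4)^2*(a^2 - 9*a + 20) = (a - 5)*(a - 1)*(a + 4)^2*(a - 4)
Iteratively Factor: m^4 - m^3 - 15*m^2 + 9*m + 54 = (m + 3)*(m^3 - 4*m^2 - 3*m + 18) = (m - 3)*(m + 3)*(m^2 - m - 6) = (m - 3)*(m + 2)*(m + 3)*(m - 3)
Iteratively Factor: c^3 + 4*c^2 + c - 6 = (c - 1)*(c^2 + 5*c + 6) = (c - 1)*(c + 3)*(c + 2)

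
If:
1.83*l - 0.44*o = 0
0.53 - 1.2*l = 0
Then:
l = 0.44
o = 1.84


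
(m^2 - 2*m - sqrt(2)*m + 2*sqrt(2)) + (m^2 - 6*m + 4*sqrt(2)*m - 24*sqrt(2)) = 2*m^2 - 8*m + 3*sqrt(2)*m - 22*sqrt(2)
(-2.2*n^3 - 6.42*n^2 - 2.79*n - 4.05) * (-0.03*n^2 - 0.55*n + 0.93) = 0.066*n^5 + 1.4026*n^4 + 1.5687*n^3 - 4.3146*n^2 - 0.3672*n - 3.7665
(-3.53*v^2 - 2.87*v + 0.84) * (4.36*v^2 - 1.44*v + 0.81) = -15.3908*v^4 - 7.43*v^3 + 4.9359*v^2 - 3.5343*v + 0.6804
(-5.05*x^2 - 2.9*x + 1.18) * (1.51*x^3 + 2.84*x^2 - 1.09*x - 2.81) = -7.6255*x^5 - 18.721*x^4 - 0.949699999999999*x^3 + 20.7027*x^2 + 6.8628*x - 3.3158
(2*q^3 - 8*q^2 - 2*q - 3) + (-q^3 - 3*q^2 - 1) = q^3 - 11*q^2 - 2*q - 4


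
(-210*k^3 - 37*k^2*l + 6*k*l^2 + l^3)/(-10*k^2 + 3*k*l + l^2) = (42*k^2 - k*l - l^2)/(2*k - l)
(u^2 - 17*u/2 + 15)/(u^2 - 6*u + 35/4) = 2*(u - 6)/(2*u - 7)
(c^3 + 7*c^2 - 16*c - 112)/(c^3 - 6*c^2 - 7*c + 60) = (c^2 + 11*c + 28)/(c^2 - 2*c - 15)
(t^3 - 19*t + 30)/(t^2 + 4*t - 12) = (t^2 + 2*t - 15)/(t + 6)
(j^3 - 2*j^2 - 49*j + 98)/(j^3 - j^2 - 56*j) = (j^2 - 9*j + 14)/(j*(j - 8))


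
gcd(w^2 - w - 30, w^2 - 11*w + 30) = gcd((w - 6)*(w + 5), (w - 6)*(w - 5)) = w - 6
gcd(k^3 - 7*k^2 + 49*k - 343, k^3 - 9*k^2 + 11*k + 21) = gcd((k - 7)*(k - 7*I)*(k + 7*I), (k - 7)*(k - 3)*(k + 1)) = k - 7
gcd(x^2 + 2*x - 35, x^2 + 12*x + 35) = x + 7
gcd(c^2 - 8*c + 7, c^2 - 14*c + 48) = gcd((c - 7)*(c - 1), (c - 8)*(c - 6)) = 1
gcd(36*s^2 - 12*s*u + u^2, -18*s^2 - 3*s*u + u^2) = 6*s - u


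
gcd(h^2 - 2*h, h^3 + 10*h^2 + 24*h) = h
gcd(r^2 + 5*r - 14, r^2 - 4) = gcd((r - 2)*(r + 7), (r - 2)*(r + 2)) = r - 2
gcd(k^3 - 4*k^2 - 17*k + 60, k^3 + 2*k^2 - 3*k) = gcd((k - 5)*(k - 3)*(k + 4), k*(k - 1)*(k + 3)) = 1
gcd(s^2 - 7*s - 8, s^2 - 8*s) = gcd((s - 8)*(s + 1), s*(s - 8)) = s - 8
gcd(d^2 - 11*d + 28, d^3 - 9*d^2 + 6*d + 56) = d^2 - 11*d + 28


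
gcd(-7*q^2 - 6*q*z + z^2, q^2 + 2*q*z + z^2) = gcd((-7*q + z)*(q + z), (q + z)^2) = q + z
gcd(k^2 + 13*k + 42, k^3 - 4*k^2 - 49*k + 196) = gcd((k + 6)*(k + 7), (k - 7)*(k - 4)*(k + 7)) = k + 7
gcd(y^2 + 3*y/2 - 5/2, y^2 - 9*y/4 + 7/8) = 1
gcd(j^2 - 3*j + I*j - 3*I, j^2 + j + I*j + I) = j + I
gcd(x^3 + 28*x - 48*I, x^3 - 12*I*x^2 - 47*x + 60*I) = x - 4*I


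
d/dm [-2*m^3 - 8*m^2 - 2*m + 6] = -6*m^2 - 16*m - 2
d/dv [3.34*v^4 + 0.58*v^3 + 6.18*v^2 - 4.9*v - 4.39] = 13.36*v^3 + 1.74*v^2 + 12.36*v - 4.9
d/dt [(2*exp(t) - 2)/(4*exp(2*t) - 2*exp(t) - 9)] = (-8*exp(2*t) + 16*exp(t) - 22)*exp(t)/(16*exp(4*t) - 16*exp(3*t) - 68*exp(2*t) + 36*exp(t) + 81)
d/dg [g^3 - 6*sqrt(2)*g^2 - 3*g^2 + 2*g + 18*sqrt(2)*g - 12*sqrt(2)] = 3*g^2 - 12*sqrt(2)*g - 6*g + 2 + 18*sqrt(2)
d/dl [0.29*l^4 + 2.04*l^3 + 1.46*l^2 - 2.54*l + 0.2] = 1.16*l^3 + 6.12*l^2 + 2.92*l - 2.54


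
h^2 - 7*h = h*(h - 7)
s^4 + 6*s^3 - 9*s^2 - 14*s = s*(s - 2)*(s + 1)*(s + 7)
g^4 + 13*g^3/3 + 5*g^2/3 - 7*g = g*(g - 1)*(g + 7/3)*(g + 3)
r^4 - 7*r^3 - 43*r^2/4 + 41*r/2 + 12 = (r - 8)*(r - 3/2)*(r + 1/2)*(r + 2)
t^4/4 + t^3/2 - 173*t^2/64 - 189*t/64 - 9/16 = (t/4 + 1)*(t - 3)*(t + 1/4)*(t + 3/4)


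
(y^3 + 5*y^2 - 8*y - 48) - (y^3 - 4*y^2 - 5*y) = 9*y^2 - 3*y - 48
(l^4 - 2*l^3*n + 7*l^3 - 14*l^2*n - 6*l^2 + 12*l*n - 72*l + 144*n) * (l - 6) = l^5 - 2*l^4*n + l^4 - 2*l^3*n - 48*l^3 + 96*l^2*n - 36*l^2 + 72*l*n + 432*l - 864*n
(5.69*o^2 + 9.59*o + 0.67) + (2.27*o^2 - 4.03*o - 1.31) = 7.96*o^2 + 5.56*o - 0.64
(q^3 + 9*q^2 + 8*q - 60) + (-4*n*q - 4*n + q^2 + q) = -4*n*q - 4*n + q^3 + 10*q^2 + 9*q - 60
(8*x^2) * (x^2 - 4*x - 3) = 8*x^4 - 32*x^3 - 24*x^2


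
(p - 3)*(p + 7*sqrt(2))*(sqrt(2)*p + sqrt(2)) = sqrt(2)*p^3 - 2*sqrt(2)*p^2 + 14*p^2 - 28*p - 3*sqrt(2)*p - 42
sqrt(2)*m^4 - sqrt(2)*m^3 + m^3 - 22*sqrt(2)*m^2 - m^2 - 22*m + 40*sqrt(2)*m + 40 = (m - 4)*(m - 2)*(m + 5)*(sqrt(2)*m + 1)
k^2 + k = k*(k + 1)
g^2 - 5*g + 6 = (g - 3)*(g - 2)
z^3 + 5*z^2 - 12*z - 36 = (z - 3)*(z + 2)*(z + 6)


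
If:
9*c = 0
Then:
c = 0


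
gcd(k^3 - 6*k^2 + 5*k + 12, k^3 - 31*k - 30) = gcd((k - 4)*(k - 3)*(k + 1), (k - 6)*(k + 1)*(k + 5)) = k + 1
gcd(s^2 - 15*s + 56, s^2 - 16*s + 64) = s - 8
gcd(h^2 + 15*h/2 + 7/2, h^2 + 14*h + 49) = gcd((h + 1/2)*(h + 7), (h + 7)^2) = h + 7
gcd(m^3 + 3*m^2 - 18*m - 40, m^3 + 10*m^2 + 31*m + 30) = m^2 + 7*m + 10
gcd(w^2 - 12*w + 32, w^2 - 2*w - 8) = w - 4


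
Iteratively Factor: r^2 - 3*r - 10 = (r + 2)*(r - 5)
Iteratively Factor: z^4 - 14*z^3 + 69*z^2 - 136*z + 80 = (z - 4)*(z^3 - 10*z^2 + 29*z - 20) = (z - 4)^2*(z^2 - 6*z + 5) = (z - 4)^2*(z - 1)*(z - 5)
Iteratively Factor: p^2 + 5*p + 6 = (p + 2)*(p + 3)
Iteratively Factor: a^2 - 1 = (a - 1)*(a + 1)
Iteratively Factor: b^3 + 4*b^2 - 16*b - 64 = (b - 4)*(b^2 + 8*b + 16) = (b - 4)*(b + 4)*(b + 4)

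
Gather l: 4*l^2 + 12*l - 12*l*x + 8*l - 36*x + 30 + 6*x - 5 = 4*l^2 + l*(20 - 12*x) - 30*x + 25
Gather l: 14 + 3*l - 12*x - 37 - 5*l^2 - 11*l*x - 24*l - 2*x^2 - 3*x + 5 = -5*l^2 + l*(-11*x - 21) - 2*x^2 - 15*x - 18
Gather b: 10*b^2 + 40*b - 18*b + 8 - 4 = 10*b^2 + 22*b + 4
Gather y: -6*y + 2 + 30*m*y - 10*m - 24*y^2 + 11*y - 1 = -10*m - 24*y^2 + y*(30*m + 5) + 1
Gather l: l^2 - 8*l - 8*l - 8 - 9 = l^2 - 16*l - 17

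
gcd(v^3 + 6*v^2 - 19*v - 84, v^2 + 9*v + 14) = v + 7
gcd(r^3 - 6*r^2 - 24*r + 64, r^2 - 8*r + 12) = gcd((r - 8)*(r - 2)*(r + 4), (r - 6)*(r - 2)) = r - 2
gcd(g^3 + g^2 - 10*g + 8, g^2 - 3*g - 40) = 1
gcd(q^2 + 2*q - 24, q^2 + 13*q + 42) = q + 6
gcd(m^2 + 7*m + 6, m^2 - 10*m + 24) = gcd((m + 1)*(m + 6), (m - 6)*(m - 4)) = 1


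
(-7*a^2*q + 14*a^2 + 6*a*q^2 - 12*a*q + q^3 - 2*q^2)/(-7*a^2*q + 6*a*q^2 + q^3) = (q - 2)/q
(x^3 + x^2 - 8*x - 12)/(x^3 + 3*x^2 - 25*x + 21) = (x^2 + 4*x + 4)/(x^2 + 6*x - 7)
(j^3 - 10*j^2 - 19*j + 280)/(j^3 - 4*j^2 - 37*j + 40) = (j - 7)/(j - 1)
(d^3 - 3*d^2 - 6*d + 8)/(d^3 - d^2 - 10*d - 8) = (d - 1)/(d + 1)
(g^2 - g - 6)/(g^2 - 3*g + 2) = (g^2 - g - 6)/(g^2 - 3*g + 2)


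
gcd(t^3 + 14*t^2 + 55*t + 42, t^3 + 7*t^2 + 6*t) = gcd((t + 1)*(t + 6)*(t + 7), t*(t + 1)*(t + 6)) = t^2 + 7*t + 6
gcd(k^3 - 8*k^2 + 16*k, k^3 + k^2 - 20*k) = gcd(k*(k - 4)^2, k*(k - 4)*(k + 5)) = k^2 - 4*k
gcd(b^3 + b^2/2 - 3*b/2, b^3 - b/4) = b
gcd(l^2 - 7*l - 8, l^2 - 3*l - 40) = l - 8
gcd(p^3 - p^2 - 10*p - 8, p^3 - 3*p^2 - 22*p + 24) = 1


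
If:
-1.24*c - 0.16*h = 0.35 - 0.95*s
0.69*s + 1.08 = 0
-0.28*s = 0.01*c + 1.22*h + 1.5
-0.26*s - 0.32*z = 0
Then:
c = -1.37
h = -0.86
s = -1.57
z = 1.27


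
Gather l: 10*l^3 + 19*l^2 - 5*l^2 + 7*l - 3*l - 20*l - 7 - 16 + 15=10*l^3 + 14*l^2 - 16*l - 8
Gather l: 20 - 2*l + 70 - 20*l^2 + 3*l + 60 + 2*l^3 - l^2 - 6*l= 2*l^3 - 21*l^2 - 5*l + 150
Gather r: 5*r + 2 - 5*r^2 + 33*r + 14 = -5*r^2 + 38*r + 16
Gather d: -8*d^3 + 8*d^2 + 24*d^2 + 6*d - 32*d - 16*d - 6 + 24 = -8*d^3 + 32*d^2 - 42*d + 18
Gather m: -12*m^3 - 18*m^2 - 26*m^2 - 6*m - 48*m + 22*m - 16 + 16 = -12*m^3 - 44*m^2 - 32*m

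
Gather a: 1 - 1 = 0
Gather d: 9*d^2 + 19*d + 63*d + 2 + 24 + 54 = 9*d^2 + 82*d + 80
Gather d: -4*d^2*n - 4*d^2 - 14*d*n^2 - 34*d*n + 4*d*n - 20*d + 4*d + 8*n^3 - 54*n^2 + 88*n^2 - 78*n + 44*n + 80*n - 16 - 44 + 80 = d^2*(-4*n - 4) + d*(-14*n^2 - 30*n - 16) + 8*n^3 + 34*n^2 + 46*n + 20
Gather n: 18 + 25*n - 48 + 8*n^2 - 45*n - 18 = 8*n^2 - 20*n - 48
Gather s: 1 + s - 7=s - 6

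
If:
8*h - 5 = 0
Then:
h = 5/8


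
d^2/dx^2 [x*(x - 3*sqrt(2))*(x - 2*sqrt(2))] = 6*x - 10*sqrt(2)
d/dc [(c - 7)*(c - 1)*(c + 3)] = 3*c^2 - 10*c - 17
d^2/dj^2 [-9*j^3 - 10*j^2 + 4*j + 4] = -54*j - 20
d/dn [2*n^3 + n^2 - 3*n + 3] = 6*n^2 + 2*n - 3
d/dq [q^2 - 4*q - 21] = 2*q - 4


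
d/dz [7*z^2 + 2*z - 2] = 14*z + 2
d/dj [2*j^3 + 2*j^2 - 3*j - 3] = 6*j^2 + 4*j - 3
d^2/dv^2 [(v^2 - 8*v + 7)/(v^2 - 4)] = 2*(-8*v^3 + 33*v^2 - 96*v + 44)/(v^6 - 12*v^4 + 48*v^2 - 64)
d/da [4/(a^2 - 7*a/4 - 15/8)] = 64*(7 - 8*a)/(-8*a^2 + 14*a + 15)^2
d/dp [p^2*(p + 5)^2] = 2*p*(p + 5)*(2*p + 5)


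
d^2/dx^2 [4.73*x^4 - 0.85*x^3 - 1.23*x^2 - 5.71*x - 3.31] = 56.76*x^2 - 5.1*x - 2.46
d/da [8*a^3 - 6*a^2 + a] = 24*a^2 - 12*a + 1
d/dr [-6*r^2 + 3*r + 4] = 3 - 12*r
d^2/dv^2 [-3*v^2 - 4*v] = -6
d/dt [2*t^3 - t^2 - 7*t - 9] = 6*t^2 - 2*t - 7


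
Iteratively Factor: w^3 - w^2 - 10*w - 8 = (w + 2)*(w^2 - 3*w - 4) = (w - 4)*(w + 2)*(w + 1)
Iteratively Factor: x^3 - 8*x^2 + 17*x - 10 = (x - 2)*(x^2 - 6*x + 5) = (x - 5)*(x - 2)*(x - 1)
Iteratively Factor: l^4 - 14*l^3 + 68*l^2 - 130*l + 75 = (l - 3)*(l^3 - 11*l^2 + 35*l - 25) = (l - 5)*(l - 3)*(l^2 - 6*l + 5) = (l - 5)*(l - 3)*(l - 1)*(l - 5)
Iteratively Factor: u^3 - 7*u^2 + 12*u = (u)*(u^2 - 7*u + 12) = u*(u - 3)*(u - 4)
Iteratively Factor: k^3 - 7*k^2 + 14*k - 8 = (k - 2)*(k^2 - 5*k + 4) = (k - 4)*(k - 2)*(k - 1)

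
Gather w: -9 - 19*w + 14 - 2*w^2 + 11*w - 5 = -2*w^2 - 8*w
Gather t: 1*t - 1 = t - 1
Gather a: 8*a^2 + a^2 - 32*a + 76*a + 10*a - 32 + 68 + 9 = 9*a^2 + 54*a + 45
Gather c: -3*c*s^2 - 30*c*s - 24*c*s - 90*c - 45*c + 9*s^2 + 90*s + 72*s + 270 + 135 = c*(-3*s^2 - 54*s - 135) + 9*s^2 + 162*s + 405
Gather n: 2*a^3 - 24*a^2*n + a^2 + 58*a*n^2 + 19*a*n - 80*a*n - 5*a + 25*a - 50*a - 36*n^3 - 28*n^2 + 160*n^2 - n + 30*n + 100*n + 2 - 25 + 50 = 2*a^3 + a^2 - 30*a - 36*n^3 + n^2*(58*a + 132) + n*(-24*a^2 - 61*a + 129) + 27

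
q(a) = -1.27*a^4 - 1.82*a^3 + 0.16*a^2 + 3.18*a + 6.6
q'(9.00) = -4139.52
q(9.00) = -9611.07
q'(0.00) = 3.18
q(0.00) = 6.60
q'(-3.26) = 120.11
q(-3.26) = -82.45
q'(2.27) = -83.65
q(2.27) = -40.37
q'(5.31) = -909.66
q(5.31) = -1254.17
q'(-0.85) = 2.08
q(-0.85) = 4.47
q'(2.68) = -132.96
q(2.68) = -84.28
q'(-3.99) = 237.67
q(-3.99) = -209.81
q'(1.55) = -28.36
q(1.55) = -2.19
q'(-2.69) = 61.69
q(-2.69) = -31.87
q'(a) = -5.08*a^3 - 5.46*a^2 + 0.32*a + 3.18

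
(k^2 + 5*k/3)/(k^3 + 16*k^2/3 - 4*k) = (3*k + 5)/(3*k^2 + 16*k - 12)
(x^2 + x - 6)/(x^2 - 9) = (x - 2)/(x - 3)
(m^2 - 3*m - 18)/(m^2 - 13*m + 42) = (m + 3)/(m - 7)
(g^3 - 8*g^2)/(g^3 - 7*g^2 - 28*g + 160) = g^2/(g^2 + g - 20)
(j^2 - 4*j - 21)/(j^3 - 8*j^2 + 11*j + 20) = (j^2 - 4*j - 21)/(j^3 - 8*j^2 + 11*j + 20)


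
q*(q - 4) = q^2 - 4*q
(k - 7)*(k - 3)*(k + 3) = k^3 - 7*k^2 - 9*k + 63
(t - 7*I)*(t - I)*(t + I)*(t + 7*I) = t^4 + 50*t^2 + 49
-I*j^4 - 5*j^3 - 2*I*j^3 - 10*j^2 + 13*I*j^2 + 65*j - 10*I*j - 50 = (j - 2)*(j + 5)*(j - 5*I)*(-I*j + I)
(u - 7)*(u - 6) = u^2 - 13*u + 42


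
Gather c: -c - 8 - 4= -c - 12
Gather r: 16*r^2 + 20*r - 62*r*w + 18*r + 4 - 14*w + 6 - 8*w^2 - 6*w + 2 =16*r^2 + r*(38 - 62*w) - 8*w^2 - 20*w + 12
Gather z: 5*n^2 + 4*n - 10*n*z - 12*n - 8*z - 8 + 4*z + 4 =5*n^2 - 8*n + z*(-10*n - 4) - 4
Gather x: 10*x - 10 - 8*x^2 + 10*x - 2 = -8*x^2 + 20*x - 12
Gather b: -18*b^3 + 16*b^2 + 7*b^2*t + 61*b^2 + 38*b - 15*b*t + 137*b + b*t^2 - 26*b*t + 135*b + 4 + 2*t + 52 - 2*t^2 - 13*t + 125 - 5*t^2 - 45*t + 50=-18*b^3 + b^2*(7*t + 77) + b*(t^2 - 41*t + 310) - 7*t^2 - 56*t + 231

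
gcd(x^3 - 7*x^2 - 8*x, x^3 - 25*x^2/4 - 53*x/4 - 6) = x^2 - 7*x - 8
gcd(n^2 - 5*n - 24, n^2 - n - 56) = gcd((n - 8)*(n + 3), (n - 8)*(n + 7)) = n - 8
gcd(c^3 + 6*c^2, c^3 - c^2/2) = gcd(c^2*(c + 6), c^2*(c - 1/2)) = c^2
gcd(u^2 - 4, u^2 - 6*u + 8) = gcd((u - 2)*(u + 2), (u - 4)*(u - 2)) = u - 2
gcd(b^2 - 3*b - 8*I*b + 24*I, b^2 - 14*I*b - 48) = b - 8*I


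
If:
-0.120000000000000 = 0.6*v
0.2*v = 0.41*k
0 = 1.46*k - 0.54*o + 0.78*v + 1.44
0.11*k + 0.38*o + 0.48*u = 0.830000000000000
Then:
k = -0.10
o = 2.11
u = 0.08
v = -0.20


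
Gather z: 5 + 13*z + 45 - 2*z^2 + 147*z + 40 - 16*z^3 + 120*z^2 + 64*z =-16*z^3 + 118*z^2 + 224*z + 90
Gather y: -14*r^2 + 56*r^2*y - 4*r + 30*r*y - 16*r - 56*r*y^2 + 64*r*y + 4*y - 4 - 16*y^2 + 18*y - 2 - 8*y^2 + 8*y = -14*r^2 - 20*r + y^2*(-56*r - 24) + y*(56*r^2 + 94*r + 30) - 6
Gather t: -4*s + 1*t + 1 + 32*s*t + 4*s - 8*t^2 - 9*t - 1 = -8*t^2 + t*(32*s - 8)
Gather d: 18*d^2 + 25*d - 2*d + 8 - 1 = 18*d^2 + 23*d + 7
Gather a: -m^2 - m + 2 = -m^2 - m + 2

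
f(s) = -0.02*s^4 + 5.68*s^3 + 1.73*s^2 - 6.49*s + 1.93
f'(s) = -0.08*s^3 + 17.04*s^2 + 3.46*s - 6.49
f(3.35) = 210.63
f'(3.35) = 193.32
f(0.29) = 0.33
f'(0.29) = -4.06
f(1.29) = 8.57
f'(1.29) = 26.16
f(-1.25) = 1.60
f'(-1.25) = 15.97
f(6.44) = 1514.55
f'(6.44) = 701.14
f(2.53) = 87.75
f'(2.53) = 110.04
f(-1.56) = -5.42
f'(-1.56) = 29.88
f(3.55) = 251.63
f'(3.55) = 216.96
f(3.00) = 149.77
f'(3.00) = 155.09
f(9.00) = 4093.15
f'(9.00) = 1346.57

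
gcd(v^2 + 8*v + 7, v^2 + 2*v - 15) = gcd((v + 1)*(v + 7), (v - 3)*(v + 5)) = 1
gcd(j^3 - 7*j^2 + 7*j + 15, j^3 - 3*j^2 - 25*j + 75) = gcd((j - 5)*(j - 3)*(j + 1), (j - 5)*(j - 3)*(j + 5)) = j^2 - 8*j + 15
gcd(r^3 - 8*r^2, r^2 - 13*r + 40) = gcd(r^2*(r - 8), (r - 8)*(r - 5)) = r - 8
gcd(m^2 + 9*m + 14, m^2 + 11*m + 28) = m + 7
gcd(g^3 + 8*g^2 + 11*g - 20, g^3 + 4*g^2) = g + 4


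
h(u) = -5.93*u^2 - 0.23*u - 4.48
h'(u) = -11.86*u - 0.23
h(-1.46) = -16.78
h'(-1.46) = 17.09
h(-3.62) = -81.36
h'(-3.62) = 42.70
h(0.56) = -6.47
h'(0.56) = -6.87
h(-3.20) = -64.47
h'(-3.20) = 37.72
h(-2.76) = -49.02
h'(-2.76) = 32.50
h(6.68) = -270.63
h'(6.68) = -79.45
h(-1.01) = -10.30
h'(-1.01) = 11.75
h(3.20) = -65.94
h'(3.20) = -38.18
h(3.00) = -58.54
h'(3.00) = -35.81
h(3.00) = -58.54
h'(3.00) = -35.81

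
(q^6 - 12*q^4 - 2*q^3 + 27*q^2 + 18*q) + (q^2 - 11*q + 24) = q^6 - 12*q^4 - 2*q^3 + 28*q^2 + 7*q + 24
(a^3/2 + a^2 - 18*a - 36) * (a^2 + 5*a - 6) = a^5/2 + 7*a^4/2 - 16*a^3 - 132*a^2 - 72*a + 216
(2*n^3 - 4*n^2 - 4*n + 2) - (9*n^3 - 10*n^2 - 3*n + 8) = -7*n^3 + 6*n^2 - n - 6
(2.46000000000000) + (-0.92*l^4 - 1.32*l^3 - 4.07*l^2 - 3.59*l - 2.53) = -0.92*l^4 - 1.32*l^3 - 4.07*l^2 - 3.59*l - 0.0699999999999998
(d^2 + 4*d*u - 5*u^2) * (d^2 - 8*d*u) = d^4 - 4*d^3*u - 37*d^2*u^2 + 40*d*u^3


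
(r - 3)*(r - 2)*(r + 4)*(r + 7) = r^4 + 6*r^3 - 21*r^2 - 74*r + 168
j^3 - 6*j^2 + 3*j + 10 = (j - 5)*(j - 2)*(j + 1)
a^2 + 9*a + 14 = (a + 2)*(a + 7)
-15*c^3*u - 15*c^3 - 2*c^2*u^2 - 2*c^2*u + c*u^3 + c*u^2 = (-5*c + u)*(3*c + u)*(c*u + c)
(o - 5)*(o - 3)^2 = o^3 - 11*o^2 + 39*o - 45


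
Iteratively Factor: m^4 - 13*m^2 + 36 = (m + 2)*(m^3 - 2*m^2 - 9*m + 18) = (m - 3)*(m + 2)*(m^2 + m - 6) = (m - 3)*(m - 2)*(m + 2)*(m + 3)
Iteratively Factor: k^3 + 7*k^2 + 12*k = (k + 3)*(k^2 + 4*k) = k*(k + 3)*(k + 4)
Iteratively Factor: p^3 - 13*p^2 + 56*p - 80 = (p - 4)*(p^2 - 9*p + 20) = (p - 4)^2*(p - 5)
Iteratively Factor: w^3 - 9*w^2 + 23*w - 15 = (w - 1)*(w^2 - 8*w + 15) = (w - 3)*(w - 1)*(w - 5)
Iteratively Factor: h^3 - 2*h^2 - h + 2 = (h + 1)*(h^2 - 3*h + 2) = (h - 1)*(h + 1)*(h - 2)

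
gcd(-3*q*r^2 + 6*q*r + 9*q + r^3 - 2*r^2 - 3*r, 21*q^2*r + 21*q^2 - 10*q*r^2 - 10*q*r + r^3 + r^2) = 3*q*r + 3*q - r^2 - r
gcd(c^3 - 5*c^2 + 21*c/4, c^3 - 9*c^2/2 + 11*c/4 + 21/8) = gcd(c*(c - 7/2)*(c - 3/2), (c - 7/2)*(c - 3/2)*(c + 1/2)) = c^2 - 5*c + 21/4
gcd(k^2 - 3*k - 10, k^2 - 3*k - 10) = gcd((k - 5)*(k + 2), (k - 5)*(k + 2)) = k^2 - 3*k - 10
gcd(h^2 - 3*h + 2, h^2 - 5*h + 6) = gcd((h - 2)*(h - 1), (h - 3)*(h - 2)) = h - 2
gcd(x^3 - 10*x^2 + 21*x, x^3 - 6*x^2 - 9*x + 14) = x - 7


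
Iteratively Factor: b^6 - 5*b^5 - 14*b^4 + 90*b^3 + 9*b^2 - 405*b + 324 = (b - 3)*(b^5 - 2*b^4 - 20*b^3 + 30*b^2 + 99*b - 108) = (b - 4)*(b - 3)*(b^4 + 2*b^3 - 12*b^2 - 18*b + 27) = (b - 4)*(b - 3)*(b - 1)*(b^3 + 3*b^2 - 9*b - 27) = (b - 4)*(b - 3)*(b - 1)*(b + 3)*(b^2 - 9) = (b - 4)*(b - 3)*(b - 1)*(b + 3)^2*(b - 3)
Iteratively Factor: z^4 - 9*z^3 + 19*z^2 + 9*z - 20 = (z - 4)*(z^3 - 5*z^2 - z + 5) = (z - 5)*(z - 4)*(z^2 - 1) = (z - 5)*(z - 4)*(z + 1)*(z - 1)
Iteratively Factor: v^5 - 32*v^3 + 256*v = (v)*(v^4 - 32*v^2 + 256) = v*(v - 4)*(v^3 + 4*v^2 - 16*v - 64) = v*(v - 4)*(v + 4)*(v^2 - 16) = v*(v - 4)^2*(v + 4)*(v + 4)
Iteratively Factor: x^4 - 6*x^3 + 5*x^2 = (x - 5)*(x^3 - x^2) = x*(x - 5)*(x^2 - x) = x*(x - 5)*(x - 1)*(x)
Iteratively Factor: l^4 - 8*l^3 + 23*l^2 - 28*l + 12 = (l - 1)*(l^3 - 7*l^2 + 16*l - 12) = (l - 3)*(l - 1)*(l^2 - 4*l + 4) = (l - 3)*(l - 2)*(l - 1)*(l - 2)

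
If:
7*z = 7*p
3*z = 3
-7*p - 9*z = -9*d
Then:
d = 16/9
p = 1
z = 1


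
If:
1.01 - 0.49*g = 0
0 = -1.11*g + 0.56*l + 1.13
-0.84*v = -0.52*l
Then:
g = 2.06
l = 2.07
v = 1.28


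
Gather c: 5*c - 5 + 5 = 5*c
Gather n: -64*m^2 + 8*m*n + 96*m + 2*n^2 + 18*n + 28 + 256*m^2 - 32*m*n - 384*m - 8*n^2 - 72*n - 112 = 192*m^2 - 288*m - 6*n^2 + n*(-24*m - 54) - 84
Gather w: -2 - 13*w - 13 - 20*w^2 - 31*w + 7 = -20*w^2 - 44*w - 8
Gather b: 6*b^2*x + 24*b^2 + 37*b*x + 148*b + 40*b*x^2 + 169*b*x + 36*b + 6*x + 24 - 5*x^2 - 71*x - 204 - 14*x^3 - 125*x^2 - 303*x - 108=b^2*(6*x + 24) + b*(40*x^2 + 206*x + 184) - 14*x^3 - 130*x^2 - 368*x - 288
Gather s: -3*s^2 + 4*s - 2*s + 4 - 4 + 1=-3*s^2 + 2*s + 1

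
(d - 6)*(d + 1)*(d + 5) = d^3 - 31*d - 30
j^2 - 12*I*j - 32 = (j - 8*I)*(j - 4*I)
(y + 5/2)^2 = y^2 + 5*y + 25/4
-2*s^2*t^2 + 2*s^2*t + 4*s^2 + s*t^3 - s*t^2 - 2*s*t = (-2*s + t)*(t - 2)*(s*t + s)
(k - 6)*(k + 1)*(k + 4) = k^3 - k^2 - 26*k - 24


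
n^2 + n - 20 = (n - 4)*(n + 5)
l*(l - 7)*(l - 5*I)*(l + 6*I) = l^4 - 7*l^3 + I*l^3 + 30*l^2 - 7*I*l^2 - 210*l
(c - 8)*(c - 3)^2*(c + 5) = c^4 - 9*c^3 - 13*c^2 + 213*c - 360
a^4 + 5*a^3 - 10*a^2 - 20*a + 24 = (a - 2)*(a - 1)*(a + 2)*(a + 6)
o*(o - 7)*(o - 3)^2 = o^4 - 13*o^3 + 51*o^2 - 63*o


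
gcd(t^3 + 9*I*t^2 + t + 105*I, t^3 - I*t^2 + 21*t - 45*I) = t^2 + 2*I*t + 15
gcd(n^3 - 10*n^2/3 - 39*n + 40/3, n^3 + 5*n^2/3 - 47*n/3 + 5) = n^2 + 14*n/3 - 5/3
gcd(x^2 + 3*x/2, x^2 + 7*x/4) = x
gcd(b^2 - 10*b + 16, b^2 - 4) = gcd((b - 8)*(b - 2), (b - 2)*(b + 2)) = b - 2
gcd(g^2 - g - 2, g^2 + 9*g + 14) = 1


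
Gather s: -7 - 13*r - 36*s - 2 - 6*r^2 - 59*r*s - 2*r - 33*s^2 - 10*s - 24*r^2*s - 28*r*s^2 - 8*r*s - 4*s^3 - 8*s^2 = -6*r^2 - 15*r - 4*s^3 + s^2*(-28*r - 41) + s*(-24*r^2 - 67*r - 46) - 9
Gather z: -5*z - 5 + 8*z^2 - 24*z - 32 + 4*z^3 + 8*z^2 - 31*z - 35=4*z^3 + 16*z^2 - 60*z - 72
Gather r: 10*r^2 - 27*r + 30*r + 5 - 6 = 10*r^2 + 3*r - 1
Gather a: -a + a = 0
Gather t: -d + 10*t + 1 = -d + 10*t + 1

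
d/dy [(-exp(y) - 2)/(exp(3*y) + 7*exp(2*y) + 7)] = ((exp(y) + 2)*(3*exp(y) + 14)*exp(y) - exp(3*y) - 7*exp(2*y) - 7)*exp(y)/(exp(3*y) + 7*exp(2*y) + 7)^2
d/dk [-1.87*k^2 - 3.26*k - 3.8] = -3.74*k - 3.26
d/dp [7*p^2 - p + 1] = 14*p - 1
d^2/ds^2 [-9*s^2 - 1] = -18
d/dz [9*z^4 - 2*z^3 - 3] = z^2*(36*z - 6)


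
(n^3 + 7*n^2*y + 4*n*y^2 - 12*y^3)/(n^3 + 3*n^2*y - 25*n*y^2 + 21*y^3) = (-n^2 - 8*n*y - 12*y^2)/(-n^2 - 4*n*y + 21*y^2)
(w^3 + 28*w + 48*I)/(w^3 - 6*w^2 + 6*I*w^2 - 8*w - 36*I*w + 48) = (w - 6*I)/(w - 6)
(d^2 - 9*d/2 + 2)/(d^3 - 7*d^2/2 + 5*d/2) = (2*d^2 - 9*d + 4)/(d*(2*d^2 - 7*d + 5))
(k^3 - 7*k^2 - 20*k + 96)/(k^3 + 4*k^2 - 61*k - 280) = (k^2 + k - 12)/(k^2 + 12*k + 35)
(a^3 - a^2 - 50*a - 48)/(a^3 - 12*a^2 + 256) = (a^2 + 7*a + 6)/(a^2 - 4*a - 32)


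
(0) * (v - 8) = 0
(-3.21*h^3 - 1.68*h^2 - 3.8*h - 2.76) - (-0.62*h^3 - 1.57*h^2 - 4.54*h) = -2.59*h^3 - 0.11*h^2 + 0.74*h - 2.76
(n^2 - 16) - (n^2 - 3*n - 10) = 3*n - 6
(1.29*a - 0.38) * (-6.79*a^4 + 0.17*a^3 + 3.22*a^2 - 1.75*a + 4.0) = -8.7591*a^5 + 2.7995*a^4 + 4.0892*a^3 - 3.4811*a^2 + 5.825*a - 1.52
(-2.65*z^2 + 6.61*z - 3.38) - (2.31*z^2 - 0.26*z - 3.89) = -4.96*z^2 + 6.87*z + 0.51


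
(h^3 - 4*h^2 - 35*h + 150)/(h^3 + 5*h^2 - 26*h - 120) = (h - 5)/(h + 4)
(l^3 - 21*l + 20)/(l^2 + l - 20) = l - 1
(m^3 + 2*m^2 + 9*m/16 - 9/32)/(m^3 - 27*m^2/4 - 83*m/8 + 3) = (m + 3/4)/(m - 8)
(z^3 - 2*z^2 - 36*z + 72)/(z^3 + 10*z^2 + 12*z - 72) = (z - 6)/(z + 6)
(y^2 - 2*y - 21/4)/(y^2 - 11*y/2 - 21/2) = (y - 7/2)/(y - 7)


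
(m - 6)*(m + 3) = m^2 - 3*m - 18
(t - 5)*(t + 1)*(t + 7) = t^3 + 3*t^2 - 33*t - 35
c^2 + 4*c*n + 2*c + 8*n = (c + 2)*(c + 4*n)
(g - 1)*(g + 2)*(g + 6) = g^3 + 7*g^2 + 4*g - 12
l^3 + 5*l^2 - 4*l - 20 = (l - 2)*(l + 2)*(l + 5)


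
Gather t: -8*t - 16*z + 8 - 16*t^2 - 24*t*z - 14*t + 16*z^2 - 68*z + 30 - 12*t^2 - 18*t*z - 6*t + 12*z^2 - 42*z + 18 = -28*t^2 + t*(-42*z - 28) + 28*z^2 - 126*z + 56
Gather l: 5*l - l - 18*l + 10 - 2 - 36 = -14*l - 28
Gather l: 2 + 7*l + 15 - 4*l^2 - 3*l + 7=-4*l^2 + 4*l + 24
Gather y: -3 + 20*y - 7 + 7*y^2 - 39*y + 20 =7*y^2 - 19*y + 10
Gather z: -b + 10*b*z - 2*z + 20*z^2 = -b + 20*z^2 + z*(10*b - 2)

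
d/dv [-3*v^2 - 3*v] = -6*v - 3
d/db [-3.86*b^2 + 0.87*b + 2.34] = 0.87 - 7.72*b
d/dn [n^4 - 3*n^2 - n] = 4*n^3 - 6*n - 1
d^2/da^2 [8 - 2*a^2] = -4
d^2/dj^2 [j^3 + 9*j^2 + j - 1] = 6*j + 18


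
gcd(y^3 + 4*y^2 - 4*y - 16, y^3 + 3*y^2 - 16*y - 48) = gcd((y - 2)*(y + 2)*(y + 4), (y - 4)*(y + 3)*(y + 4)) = y + 4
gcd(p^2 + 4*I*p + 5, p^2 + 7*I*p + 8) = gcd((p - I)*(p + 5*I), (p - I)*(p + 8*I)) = p - I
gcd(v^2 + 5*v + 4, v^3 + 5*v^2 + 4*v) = v^2 + 5*v + 4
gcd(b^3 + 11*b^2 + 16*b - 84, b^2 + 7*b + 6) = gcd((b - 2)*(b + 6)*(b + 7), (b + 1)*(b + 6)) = b + 6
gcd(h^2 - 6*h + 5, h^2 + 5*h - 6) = h - 1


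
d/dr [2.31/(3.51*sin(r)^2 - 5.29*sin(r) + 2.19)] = (12.2199 - 16.2162*sin(r))*cos(r)/(3.51*sin(r)^2 - 5.29*sin(r) + 2.19)^2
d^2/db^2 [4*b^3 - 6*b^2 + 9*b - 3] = 24*b - 12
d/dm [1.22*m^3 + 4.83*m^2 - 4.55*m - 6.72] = 3.66*m^2 + 9.66*m - 4.55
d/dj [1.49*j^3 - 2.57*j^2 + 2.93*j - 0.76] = 4.47*j^2 - 5.14*j + 2.93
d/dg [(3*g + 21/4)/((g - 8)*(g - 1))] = 3*(-4*g^2 - 14*g + 95)/(4*(g^4 - 18*g^3 + 97*g^2 - 144*g + 64))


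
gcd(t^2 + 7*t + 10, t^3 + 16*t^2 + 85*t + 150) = t + 5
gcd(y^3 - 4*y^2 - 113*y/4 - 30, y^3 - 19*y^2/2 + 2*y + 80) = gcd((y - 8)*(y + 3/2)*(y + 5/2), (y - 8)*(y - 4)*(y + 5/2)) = y^2 - 11*y/2 - 20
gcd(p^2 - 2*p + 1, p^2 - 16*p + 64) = 1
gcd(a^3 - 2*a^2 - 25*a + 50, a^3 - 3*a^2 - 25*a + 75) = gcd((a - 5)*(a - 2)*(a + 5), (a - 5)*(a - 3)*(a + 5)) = a^2 - 25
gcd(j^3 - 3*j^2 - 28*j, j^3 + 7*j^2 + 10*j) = j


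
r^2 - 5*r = r*(r - 5)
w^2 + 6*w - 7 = (w - 1)*(w + 7)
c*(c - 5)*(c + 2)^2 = c^4 - c^3 - 16*c^2 - 20*c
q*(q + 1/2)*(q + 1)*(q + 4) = q^4 + 11*q^3/2 + 13*q^2/2 + 2*q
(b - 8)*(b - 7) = b^2 - 15*b + 56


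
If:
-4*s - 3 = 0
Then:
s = -3/4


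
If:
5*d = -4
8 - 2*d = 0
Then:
No Solution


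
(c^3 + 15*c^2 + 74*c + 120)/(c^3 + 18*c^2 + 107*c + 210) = (c + 4)/(c + 7)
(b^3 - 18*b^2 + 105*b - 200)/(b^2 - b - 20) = (b^2 - 13*b + 40)/(b + 4)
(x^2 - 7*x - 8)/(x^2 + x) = (x - 8)/x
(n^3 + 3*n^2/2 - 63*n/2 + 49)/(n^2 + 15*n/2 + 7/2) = (2*n^2 - 11*n + 14)/(2*n + 1)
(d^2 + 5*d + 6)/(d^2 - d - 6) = (d + 3)/(d - 3)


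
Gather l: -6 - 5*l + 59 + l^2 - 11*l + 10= l^2 - 16*l + 63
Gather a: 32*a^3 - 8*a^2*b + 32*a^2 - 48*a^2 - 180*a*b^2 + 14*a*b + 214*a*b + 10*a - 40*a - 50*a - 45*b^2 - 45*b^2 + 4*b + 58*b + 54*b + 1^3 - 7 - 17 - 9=32*a^3 + a^2*(-8*b - 16) + a*(-180*b^2 + 228*b - 80) - 90*b^2 + 116*b - 32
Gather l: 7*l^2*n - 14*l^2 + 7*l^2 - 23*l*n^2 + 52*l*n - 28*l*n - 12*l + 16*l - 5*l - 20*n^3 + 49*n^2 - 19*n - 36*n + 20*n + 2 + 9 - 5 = l^2*(7*n - 7) + l*(-23*n^2 + 24*n - 1) - 20*n^3 + 49*n^2 - 35*n + 6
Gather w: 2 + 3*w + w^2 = w^2 + 3*w + 2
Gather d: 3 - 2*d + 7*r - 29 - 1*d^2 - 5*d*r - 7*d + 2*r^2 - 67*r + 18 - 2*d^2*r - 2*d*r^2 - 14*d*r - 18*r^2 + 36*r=d^2*(-2*r - 1) + d*(-2*r^2 - 19*r - 9) - 16*r^2 - 24*r - 8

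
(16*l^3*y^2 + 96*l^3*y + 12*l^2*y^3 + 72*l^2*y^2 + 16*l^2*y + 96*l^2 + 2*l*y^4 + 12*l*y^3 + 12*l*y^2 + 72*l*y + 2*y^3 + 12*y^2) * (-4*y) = -64*l^3*y^3 - 384*l^3*y^2 - 48*l^2*y^4 - 288*l^2*y^3 - 64*l^2*y^2 - 384*l^2*y - 8*l*y^5 - 48*l*y^4 - 48*l*y^3 - 288*l*y^2 - 8*y^4 - 48*y^3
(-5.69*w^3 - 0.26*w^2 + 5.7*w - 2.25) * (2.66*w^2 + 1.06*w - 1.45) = -15.1354*w^5 - 6.723*w^4 + 23.1369*w^3 + 0.434*w^2 - 10.65*w + 3.2625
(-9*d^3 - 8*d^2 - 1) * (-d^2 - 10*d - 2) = 9*d^5 + 98*d^4 + 98*d^3 + 17*d^2 + 10*d + 2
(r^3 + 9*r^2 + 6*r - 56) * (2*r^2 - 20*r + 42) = 2*r^5 - 2*r^4 - 126*r^3 + 146*r^2 + 1372*r - 2352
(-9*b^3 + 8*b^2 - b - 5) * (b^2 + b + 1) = -9*b^5 - b^4 - 2*b^3 + 2*b^2 - 6*b - 5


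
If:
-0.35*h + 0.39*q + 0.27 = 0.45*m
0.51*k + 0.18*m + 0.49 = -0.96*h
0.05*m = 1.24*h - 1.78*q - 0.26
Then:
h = 1.4257167680278*q + 0.226759339704605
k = -2.59821127408392*q - 1.53714246776034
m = 0.423631624674196 - 0.242224152910513*q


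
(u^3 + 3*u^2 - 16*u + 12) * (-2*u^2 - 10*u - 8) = -2*u^5 - 16*u^4 - 6*u^3 + 112*u^2 + 8*u - 96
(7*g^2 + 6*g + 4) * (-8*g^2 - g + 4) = -56*g^4 - 55*g^3 - 10*g^2 + 20*g + 16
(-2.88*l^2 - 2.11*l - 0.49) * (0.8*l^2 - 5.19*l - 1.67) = -2.304*l^4 + 13.2592*l^3 + 15.3685*l^2 + 6.0668*l + 0.8183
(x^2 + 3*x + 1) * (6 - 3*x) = -3*x^3 - 3*x^2 + 15*x + 6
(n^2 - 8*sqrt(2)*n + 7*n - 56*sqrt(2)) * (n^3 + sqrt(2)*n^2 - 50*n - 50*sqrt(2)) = n^5 - 7*sqrt(2)*n^4 + 7*n^4 - 49*sqrt(2)*n^3 - 66*n^3 - 462*n^2 + 350*sqrt(2)*n^2 + 800*n + 2450*sqrt(2)*n + 5600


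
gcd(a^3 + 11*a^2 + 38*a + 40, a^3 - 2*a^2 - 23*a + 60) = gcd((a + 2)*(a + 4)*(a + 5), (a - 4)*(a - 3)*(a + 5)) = a + 5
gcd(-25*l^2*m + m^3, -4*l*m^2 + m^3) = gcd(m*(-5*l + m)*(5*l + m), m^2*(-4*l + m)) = m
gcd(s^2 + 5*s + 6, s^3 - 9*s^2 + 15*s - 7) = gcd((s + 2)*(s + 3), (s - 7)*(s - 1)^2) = 1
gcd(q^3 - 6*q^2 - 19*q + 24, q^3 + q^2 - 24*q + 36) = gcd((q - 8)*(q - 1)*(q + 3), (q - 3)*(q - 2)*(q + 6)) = 1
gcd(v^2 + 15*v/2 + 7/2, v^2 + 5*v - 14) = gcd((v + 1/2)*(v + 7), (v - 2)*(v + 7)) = v + 7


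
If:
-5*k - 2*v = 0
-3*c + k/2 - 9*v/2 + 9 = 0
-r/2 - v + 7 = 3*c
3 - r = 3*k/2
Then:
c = 283/204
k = -7/17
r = 123/34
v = 35/34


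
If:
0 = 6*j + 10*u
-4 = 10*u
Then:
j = 2/3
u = -2/5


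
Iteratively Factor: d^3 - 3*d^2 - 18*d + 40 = (d - 5)*(d^2 + 2*d - 8) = (d - 5)*(d + 4)*(d - 2)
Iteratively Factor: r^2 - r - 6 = (r + 2)*(r - 3)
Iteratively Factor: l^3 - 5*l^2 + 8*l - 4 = (l - 2)*(l^2 - 3*l + 2) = (l - 2)^2*(l - 1)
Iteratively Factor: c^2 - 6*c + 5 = (c - 1)*(c - 5)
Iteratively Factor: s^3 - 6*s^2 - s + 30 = (s + 2)*(s^2 - 8*s + 15) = (s - 3)*(s + 2)*(s - 5)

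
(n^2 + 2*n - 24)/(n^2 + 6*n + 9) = (n^2 + 2*n - 24)/(n^2 + 6*n + 9)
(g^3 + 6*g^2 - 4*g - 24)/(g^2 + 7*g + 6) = (g^2 - 4)/(g + 1)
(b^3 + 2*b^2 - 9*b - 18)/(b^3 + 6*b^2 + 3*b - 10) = (b^2 - 9)/(b^2 + 4*b - 5)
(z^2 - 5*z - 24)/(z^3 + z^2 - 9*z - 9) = (z - 8)/(z^2 - 2*z - 3)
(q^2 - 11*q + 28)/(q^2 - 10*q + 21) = (q - 4)/(q - 3)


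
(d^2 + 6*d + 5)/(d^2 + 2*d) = (d^2 + 6*d + 5)/(d*(d + 2))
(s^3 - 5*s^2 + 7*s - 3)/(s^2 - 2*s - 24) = (-s^3 + 5*s^2 - 7*s + 3)/(-s^2 + 2*s + 24)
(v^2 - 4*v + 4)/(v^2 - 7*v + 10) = (v - 2)/(v - 5)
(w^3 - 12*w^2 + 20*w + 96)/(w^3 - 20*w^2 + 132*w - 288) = (w + 2)/(w - 6)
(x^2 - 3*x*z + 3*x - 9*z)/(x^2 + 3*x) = (x - 3*z)/x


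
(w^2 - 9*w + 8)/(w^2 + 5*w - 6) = (w - 8)/(w + 6)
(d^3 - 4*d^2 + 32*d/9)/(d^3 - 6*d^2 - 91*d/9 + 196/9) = d*(3*d - 8)/(3*d^2 - 14*d - 49)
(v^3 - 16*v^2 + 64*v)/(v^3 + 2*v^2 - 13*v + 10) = v*(v^2 - 16*v + 64)/(v^3 + 2*v^2 - 13*v + 10)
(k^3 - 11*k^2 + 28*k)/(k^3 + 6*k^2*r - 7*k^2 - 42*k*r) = (k - 4)/(k + 6*r)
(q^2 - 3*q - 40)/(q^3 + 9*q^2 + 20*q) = (q - 8)/(q*(q + 4))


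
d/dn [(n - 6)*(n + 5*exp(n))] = n + (n - 6)*(5*exp(n) + 1) + 5*exp(n)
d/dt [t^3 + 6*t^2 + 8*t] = 3*t^2 + 12*t + 8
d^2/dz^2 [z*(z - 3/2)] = 2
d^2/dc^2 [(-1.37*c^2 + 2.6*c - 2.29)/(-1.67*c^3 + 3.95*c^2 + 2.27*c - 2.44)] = (7.641586*c^6 - 43.50684*c^5 + 210.70557*c^4 - 445.264314*c^3 + 368.649504*c^2 - 83.140842*c + 55.253426)/(4.657463*c^9 - 33.048465*c^8 + 59.176116*c^7 + 48.629203*c^6 - 177.009756*c^5 - 2.35034099999999*c^4 + 149.400013*c^3 - 32.830932*c^2 - 40.544016*c + 14.526784)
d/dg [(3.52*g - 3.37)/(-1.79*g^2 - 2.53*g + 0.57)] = (6.3008*g^2 - 12.0646*g - 6.5197)/(3.2041*g^4 + 9.0574*g^3 + 4.3603*g^2 - 2.8842*g + 0.3249)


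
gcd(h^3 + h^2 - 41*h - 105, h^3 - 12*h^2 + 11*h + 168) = h^2 - 4*h - 21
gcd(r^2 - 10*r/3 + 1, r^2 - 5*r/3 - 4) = r - 3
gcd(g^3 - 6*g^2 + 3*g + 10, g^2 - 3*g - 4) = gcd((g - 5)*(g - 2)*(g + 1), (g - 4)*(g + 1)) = g + 1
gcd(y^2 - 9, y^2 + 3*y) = y + 3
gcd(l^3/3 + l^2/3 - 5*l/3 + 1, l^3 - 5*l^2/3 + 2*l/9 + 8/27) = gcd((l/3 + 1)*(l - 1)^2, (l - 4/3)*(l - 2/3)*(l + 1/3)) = 1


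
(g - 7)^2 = g^2 - 14*g + 49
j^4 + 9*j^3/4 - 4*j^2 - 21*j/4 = j*(j - 7/4)*(j + 1)*(j + 3)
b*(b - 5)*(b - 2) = b^3 - 7*b^2 + 10*b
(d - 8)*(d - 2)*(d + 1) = d^3 - 9*d^2 + 6*d + 16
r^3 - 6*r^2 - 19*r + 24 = (r - 8)*(r - 1)*(r + 3)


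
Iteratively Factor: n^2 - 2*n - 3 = (n + 1)*(n - 3)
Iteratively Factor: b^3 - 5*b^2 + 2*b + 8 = (b - 2)*(b^2 - 3*b - 4) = (b - 4)*(b - 2)*(b + 1)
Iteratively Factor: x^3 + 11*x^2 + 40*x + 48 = (x + 3)*(x^2 + 8*x + 16) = (x + 3)*(x + 4)*(x + 4)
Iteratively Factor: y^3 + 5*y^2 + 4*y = (y + 4)*(y^2 + y) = (y + 1)*(y + 4)*(y)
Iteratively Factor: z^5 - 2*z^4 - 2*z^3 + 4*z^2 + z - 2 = (z - 1)*(z^4 - z^3 - 3*z^2 + z + 2) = (z - 1)*(z + 1)*(z^3 - 2*z^2 - z + 2) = (z - 1)*(z + 1)^2*(z^2 - 3*z + 2) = (z - 1)^2*(z + 1)^2*(z - 2)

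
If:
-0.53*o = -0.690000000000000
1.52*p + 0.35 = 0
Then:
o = 1.30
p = -0.23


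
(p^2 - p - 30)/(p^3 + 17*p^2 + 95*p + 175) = (p - 6)/(p^2 + 12*p + 35)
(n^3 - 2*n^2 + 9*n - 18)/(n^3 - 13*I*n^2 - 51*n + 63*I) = (n^2 + n*(-2 + 3*I) - 6*I)/(n^2 - 10*I*n - 21)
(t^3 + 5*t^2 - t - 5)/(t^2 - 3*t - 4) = (t^2 + 4*t - 5)/(t - 4)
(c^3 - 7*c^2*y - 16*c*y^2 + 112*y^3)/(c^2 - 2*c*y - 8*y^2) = (c^2 - 3*c*y - 28*y^2)/(c + 2*y)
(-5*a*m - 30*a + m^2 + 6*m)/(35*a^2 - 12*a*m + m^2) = (-m - 6)/(7*a - m)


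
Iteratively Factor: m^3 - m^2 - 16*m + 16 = (m - 1)*(m^2 - 16) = (m - 4)*(m - 1)*(m + 4)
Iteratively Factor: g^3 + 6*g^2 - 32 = (g + 4)*(g^2 + 2*g - 8) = (g - 2)*(g + 4)*(g + 4)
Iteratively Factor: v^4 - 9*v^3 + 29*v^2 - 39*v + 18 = (v - 1)*(v^3 - 8*v^2 + 21*v - 18) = (v - 3)*(v - 1)*(v^2 - 5*v + 6) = (v - 3)*(v - 2)*(v - 1)*(v - 3)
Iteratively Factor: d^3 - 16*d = (d)*(d^2 - 16) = d*(d - 4)*(d + 4)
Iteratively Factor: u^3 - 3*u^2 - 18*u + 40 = (u + 4)*(u^2 - 7*u + 10) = (u - 2)*(u + 4)*(u - 5)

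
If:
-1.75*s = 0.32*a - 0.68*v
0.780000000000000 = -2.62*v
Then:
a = -5.46875*s - 0.63263358778626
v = -0.30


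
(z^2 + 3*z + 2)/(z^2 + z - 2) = (z + 1)/(z - 1)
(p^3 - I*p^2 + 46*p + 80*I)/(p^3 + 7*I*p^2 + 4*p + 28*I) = (p^2 - 3*I*p + 40)/(p^2 + 5*I*p + 14)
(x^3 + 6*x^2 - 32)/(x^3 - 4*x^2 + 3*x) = (x^3 + 6*x^2 - 32)/(x*(x^2 - 4*x + 3))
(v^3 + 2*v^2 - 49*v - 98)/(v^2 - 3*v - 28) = (v^2 + 9*v + 14)/(v + 4)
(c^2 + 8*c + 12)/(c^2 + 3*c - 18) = (c + 2)/(c - 3)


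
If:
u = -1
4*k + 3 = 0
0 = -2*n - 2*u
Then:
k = -3/4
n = 1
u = -1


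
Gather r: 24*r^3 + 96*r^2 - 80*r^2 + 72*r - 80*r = 24*r^3 + 16*r^2 - 8*r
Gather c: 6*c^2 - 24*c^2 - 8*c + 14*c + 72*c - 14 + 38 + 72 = -18*c^2 + 78*c + 96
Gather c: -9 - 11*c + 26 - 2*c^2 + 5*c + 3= -2*c^2 - 6*c + 20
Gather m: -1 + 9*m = 9*m - 1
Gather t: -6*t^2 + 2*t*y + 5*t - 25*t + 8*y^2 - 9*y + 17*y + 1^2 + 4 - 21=-6*t^2 + t*(2*y - 20) + 8*y^2 + 8*y - 16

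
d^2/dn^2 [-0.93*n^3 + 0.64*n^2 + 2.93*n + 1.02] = 1.28 - 5.58*n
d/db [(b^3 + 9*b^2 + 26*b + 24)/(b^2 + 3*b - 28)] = (b^4 + 6*b^3 - 83*b^2 - 552*b - 800)/(b^4 + 6*b^3 - 47*b^2 - 168*b + 784)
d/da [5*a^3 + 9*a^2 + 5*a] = 15*a^2 + 18*a + 5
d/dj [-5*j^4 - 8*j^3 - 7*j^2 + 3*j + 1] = -20*j^3 - 24*j^2 - 14*j + 3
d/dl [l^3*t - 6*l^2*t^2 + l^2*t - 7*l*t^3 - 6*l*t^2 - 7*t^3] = t*(3*l^2 - 12*l*t + 2*l - 7*t^2 - 6*t)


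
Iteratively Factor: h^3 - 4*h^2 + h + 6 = (h - 3)*(h^2 - h - 2) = (h - 3)*(h - 2)*(h + 1)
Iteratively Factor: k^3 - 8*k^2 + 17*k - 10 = (k - 1)*(k^2 - 7*k + 10) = (k - 2)*(k - 1)*(k - 5)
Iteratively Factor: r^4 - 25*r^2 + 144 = (r + 3)*(r^3 - 3*r^2 - 16*r + 48) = (r + 3)*(r + 4)*(r^2 - 7*r + 12) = (r - 3)*(r + 3)*(r + 4)*(r - 4)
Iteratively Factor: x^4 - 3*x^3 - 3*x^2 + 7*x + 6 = (x + 1)*(x^3 - 4*x^2 + x + 6) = (x - 3)*(x + 1)*(x^2 - x - 2) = (x - 3)*(x - 2)*(x + 1)*(x + 1)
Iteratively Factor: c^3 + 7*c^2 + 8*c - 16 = (c + 4)*(c^2 + 3*c - 4) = (c + 4)^2*(c - 1)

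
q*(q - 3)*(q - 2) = q^3 - 5*q^2 + 6*q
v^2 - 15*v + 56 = (v - 8)*(v - 7)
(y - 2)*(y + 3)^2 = y^3 + 4*y^2 - 3*y - 18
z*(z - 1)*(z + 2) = z^3 + z^2 - 2*z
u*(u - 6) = u^2 - 6*u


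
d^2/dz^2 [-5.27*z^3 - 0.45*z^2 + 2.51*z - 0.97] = -31.62*z - 0.9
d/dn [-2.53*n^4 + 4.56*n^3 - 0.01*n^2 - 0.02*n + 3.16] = -10.12*n^3 + 13.68*n^2 - 0.02*n - 0.02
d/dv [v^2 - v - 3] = 2*v - 1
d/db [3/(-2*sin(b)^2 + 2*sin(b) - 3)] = 6*(sin(2*b) - cos(b))/(-2*sin(b) - cos(2*b) + 4)^2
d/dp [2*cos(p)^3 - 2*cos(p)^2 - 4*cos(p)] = 2*(-3*cos(p)^2 + 2*cos(p) + 2)*sin(p)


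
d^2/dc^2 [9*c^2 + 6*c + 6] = 18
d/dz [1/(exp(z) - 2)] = -exp(z)/(exp(z) - 2)^2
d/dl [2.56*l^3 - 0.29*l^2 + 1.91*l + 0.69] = 7.68*l^2 - 0.58*l + 1.91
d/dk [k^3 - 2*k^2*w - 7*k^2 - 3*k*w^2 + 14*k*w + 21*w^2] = 3*k^2 - 4*k*w - 14*k - 3*w^2 + 14*w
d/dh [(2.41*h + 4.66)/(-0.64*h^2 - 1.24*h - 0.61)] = (1.5424*h^2 + 5.9648*h + 4.3083)/(0.4096*h^4 + 1.5872*h^3 + 2.3184*h^2 + 1.5128*h + 0.3721)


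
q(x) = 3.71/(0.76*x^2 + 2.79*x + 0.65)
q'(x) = 3.71*(-1.52*x - 2.79)/(0.76*x^2 + 2.79*x + 0.65)^2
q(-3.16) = -6.43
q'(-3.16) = 22.41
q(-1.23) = -2.27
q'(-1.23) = -1.28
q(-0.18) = 21.52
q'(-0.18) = -314.02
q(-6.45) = 0.26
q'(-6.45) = 0.13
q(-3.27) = -10.70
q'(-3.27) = 67.30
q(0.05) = 4.69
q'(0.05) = -16.98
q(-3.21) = -7.81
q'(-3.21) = 34.38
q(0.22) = 2.85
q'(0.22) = -6.85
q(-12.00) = 0.05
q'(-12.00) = 0.01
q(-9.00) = 0.10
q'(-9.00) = 0.03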